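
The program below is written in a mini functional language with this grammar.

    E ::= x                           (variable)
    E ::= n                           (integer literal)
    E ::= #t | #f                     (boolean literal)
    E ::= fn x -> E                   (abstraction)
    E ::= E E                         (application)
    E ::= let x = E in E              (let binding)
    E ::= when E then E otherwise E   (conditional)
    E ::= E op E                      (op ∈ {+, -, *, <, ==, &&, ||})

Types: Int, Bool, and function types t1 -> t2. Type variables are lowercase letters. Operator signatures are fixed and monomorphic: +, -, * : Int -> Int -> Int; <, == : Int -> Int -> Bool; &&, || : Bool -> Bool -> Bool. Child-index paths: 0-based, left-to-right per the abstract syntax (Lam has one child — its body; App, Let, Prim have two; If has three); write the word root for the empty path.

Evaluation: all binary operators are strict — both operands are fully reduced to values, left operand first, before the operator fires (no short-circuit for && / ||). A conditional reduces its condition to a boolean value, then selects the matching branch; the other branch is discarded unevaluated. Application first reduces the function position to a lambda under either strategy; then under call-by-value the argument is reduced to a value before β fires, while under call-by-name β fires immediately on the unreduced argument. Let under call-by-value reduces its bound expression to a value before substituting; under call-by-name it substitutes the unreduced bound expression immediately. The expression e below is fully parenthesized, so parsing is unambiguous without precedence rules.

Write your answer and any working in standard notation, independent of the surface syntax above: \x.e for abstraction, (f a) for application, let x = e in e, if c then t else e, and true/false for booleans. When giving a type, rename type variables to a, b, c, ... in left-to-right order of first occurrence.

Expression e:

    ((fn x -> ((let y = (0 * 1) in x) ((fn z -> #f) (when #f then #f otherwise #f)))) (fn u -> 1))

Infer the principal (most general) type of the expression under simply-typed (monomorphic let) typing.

Answer: Int

Working:
  unify Int ~ Int
  unify Int ~ Int
let y : Int
x : a
\z._ : b -> Bool
  unify Bool ~ Bool
  unify Bool ~ Bool
  unify b -> Bool ~ Bool -> c
  unify b ~ Bool
  unify Bool ~ c
_ _ : Bool
  unify a ~ Bool -> d
_ _ : d
\x._ : (Bool -> d) -> d
\u._ : e -> Int
  unify (Bool -> d) -> d ~ (e -> Int) -> f
  unify Bool -> d ~ e -> Int
  unify Bool ~ e
  unify d ~ Int
  unify Int ~ f
_ _ : Int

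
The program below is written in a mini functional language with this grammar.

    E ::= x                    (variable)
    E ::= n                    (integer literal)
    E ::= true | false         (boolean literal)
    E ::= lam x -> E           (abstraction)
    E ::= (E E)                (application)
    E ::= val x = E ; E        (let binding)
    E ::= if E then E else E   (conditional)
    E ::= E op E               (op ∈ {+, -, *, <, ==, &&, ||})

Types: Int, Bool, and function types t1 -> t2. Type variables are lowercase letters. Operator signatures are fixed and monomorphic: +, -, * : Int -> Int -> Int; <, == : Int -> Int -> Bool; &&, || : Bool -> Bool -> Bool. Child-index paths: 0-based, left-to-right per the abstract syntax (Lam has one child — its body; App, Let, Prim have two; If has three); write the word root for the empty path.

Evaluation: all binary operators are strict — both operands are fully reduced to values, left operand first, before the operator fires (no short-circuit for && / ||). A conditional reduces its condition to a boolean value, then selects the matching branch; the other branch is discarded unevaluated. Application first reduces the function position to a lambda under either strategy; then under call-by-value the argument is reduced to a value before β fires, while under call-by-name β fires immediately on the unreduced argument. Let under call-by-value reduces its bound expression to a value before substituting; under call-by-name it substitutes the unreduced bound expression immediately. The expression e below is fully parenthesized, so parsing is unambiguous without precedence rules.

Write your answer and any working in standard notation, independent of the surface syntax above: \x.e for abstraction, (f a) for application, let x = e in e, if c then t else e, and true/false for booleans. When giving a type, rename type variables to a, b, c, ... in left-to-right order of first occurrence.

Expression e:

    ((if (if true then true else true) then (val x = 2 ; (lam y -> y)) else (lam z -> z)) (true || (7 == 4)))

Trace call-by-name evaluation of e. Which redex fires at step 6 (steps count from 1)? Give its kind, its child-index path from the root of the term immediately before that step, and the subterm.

Answer: delta at root : (true || false)

Working:
step 0: ((if (if true then true else true) then (let x = 2 in (\y.y)) else (\z.z)) (true || (7 == 4)))
step 1: [if@0.0] ((if true then (let x = 2 in (\y.y)) else (\z.z)) (true || (7 == 4)))
step 2: [if@0] ((let x = 2 in (\y.y)) (true || (7 == 4)))
step 3: [let@0] ((\y.y) (true || (7 == 4)))
step 4: [beta@root] (true || (7 == 4))
step 5: [delta@1] (true || false)
step 6: [delta@root] true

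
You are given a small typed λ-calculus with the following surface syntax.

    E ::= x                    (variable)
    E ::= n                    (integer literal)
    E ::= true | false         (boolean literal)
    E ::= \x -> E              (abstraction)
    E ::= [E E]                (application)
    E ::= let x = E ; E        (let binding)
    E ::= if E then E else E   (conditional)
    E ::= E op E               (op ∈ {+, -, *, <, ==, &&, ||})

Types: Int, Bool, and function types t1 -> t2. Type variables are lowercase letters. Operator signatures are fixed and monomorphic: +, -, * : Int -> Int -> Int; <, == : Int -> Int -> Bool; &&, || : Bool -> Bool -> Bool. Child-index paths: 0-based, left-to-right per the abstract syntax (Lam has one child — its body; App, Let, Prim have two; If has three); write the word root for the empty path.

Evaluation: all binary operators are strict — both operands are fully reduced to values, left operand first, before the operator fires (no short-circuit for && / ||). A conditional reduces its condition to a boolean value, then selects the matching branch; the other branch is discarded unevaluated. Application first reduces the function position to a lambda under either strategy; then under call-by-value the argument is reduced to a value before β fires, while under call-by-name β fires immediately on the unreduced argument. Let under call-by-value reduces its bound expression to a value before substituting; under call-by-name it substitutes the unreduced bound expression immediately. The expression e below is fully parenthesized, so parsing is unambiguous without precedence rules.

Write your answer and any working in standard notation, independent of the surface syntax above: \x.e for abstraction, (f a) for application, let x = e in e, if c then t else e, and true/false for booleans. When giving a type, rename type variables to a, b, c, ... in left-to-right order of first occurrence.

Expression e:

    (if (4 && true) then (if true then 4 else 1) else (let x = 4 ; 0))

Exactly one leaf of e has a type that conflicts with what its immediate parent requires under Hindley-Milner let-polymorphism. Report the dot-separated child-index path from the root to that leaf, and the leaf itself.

Answer: 0.0 : 4

Derivation:
  unify Int ~ Bool
  FAIL: mismatch Int ~ Bool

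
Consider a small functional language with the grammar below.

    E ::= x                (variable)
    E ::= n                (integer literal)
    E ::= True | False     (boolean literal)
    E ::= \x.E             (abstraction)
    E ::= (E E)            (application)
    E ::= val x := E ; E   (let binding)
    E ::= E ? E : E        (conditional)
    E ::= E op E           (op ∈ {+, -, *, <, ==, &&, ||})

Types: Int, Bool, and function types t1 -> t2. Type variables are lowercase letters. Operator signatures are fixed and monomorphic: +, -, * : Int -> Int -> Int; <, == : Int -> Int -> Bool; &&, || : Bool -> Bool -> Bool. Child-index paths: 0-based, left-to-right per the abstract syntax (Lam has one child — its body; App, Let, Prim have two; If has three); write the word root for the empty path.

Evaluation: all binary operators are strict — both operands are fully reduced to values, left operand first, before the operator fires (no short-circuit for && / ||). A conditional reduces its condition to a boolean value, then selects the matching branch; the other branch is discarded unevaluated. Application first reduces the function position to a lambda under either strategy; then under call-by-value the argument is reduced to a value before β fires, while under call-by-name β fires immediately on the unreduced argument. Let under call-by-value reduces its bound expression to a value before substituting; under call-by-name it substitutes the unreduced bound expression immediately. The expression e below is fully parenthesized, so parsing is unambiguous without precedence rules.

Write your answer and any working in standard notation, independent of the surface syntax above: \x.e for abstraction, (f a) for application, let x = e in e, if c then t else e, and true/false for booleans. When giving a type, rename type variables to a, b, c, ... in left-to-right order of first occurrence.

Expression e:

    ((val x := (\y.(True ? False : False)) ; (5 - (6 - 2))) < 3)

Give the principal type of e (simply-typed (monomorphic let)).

Answer: Bool

Derivation:
  unify Bool ~ Bool
  unify Bool ~ Bool
\y._ : a -> Bool
let x : a -> Bool
  unify Int ~ Int
  unify Int ~ Int
  unify Int ~ Int
  unify Int ~ Int
  unify Int ~ Int
  unify Int ~ Int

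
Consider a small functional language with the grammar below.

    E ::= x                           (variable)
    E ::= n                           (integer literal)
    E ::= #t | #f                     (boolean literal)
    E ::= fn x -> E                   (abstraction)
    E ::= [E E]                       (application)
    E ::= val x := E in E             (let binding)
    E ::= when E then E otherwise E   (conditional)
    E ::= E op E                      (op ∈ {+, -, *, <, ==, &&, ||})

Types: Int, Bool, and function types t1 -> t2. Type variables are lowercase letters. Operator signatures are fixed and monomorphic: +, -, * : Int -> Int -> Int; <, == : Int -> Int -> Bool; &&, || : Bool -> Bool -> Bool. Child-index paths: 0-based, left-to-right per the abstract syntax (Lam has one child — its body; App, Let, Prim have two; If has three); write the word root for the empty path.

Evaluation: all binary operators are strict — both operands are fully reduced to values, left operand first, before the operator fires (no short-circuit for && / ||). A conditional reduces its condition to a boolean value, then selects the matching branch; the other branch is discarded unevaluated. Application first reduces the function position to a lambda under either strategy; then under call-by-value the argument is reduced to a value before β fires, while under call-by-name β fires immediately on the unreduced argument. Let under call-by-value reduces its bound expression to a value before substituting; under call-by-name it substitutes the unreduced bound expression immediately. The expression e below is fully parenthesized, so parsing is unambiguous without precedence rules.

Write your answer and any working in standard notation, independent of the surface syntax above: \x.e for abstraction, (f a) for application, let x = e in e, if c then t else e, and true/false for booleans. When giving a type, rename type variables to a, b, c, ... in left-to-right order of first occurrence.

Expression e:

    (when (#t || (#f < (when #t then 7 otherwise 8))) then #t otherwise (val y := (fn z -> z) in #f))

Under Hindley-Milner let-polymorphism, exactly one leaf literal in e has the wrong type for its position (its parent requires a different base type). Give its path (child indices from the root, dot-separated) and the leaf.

Trace:
  unify Bool ~ Bool
  unify Bool ~ Int
  FAIL: mismatch Bool ~ Int

Answer: 0.1.0 : false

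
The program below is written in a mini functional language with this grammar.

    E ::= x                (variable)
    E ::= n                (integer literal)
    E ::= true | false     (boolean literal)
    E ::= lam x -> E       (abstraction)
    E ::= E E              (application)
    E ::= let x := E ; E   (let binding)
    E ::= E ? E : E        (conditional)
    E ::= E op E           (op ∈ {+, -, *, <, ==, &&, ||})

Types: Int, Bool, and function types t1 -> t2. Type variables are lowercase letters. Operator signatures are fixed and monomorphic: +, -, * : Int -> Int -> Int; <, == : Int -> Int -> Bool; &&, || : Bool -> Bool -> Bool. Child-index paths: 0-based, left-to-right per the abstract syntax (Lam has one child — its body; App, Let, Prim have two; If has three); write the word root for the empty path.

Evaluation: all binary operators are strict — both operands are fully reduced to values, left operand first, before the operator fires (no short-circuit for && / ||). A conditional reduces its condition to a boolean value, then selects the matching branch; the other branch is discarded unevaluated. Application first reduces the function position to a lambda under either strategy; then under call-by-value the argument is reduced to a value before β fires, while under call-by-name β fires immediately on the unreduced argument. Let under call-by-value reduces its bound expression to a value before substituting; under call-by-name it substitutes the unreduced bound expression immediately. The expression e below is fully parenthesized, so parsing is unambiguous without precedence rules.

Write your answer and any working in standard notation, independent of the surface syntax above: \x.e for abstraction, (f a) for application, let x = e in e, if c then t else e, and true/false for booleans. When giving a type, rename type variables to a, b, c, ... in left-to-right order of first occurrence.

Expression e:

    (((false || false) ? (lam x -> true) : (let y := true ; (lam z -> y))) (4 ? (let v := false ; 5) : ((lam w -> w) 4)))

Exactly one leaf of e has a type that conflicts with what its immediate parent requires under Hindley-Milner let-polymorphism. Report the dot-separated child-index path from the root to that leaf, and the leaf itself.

Answer: 1.0 : 4

Derivation:
  unify Bool ~ Bool
  unify Bool ~ Bool
  unify Bool ~ Bool
\x._ : a -> Bool
let y : Bool
y : Bool
\z._ : b -> Bool
  unify a -> Bool ~ b -> Bool
  unify a ~ b
  unify Bool ~ Bool
  unify Int ~ Bool
  FAIL: mismatch Int ~ Bool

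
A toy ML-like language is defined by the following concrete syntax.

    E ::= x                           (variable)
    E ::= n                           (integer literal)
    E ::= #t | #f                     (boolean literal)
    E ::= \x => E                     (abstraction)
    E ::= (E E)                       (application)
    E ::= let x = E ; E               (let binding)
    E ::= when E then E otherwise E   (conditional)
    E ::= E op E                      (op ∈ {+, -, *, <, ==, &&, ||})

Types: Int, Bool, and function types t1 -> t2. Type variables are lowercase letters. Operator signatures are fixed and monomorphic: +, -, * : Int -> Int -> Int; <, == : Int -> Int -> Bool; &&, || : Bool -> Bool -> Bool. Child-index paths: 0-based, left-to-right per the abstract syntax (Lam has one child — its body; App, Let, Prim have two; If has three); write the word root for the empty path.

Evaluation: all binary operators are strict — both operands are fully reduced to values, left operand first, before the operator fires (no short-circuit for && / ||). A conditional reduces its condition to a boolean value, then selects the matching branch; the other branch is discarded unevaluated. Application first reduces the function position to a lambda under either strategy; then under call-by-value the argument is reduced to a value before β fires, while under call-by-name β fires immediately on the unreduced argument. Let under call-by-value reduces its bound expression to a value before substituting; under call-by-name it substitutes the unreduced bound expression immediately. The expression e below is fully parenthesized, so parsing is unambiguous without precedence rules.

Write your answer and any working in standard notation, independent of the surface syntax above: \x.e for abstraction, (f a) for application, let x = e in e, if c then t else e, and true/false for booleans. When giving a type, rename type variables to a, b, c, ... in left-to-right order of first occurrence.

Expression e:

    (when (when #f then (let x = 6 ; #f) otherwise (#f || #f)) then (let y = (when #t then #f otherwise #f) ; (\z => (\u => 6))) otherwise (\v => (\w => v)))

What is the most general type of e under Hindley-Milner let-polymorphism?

Answer: Int -> a -> Int

Trace:
  unify Bool ~ Bool
let x : Int
  unify Bool ~ Bool
  unify Bool ~ Bool
  unify Bool ~ Bool
  unify Bool ~ Bool
  unify Bool ~ Bool
  unify Bool ~ Bool
let y : Bool
\u._ : b -> Int
\z._ : a -> b -> Int
v : c
\w._ : d -> c
\v._ : c -> d -> c
  unify a -> b -> Int ~ c -> d -> c
  unify a ~ c
  unify b -> Int ~ d -> c
  unify b ~ d
  unify Int ~ c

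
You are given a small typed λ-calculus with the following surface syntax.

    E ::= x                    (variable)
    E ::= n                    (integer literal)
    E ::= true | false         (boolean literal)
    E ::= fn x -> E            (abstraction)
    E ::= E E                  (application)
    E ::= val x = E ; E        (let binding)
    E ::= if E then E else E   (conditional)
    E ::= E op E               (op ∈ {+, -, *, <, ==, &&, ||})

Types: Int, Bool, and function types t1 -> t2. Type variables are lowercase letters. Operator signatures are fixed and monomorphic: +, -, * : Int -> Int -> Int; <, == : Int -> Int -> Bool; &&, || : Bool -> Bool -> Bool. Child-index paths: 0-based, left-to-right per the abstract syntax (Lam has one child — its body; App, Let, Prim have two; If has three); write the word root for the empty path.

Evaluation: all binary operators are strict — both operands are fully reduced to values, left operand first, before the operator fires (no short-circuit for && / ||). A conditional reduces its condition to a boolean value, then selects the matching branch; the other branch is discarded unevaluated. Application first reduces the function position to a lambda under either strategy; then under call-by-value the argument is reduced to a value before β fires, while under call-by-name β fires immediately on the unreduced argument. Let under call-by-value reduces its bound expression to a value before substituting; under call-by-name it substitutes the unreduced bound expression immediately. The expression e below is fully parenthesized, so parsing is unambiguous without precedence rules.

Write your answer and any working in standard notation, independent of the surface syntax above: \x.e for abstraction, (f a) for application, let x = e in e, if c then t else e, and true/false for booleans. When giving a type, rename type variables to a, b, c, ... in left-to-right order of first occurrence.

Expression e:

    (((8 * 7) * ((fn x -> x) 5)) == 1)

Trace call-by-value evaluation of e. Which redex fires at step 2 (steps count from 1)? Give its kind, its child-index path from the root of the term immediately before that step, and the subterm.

Answer: beta at 0.1 : ((\x.x) 5)

Trace:
step 0: (((8 * 7) * ((\x.x) 5)) == 1)
step 1: [delta@0.0] ((56 * ((\x.x) 5)) == 1)
step 2: [beta@0.1] ((56 * 5) == 1)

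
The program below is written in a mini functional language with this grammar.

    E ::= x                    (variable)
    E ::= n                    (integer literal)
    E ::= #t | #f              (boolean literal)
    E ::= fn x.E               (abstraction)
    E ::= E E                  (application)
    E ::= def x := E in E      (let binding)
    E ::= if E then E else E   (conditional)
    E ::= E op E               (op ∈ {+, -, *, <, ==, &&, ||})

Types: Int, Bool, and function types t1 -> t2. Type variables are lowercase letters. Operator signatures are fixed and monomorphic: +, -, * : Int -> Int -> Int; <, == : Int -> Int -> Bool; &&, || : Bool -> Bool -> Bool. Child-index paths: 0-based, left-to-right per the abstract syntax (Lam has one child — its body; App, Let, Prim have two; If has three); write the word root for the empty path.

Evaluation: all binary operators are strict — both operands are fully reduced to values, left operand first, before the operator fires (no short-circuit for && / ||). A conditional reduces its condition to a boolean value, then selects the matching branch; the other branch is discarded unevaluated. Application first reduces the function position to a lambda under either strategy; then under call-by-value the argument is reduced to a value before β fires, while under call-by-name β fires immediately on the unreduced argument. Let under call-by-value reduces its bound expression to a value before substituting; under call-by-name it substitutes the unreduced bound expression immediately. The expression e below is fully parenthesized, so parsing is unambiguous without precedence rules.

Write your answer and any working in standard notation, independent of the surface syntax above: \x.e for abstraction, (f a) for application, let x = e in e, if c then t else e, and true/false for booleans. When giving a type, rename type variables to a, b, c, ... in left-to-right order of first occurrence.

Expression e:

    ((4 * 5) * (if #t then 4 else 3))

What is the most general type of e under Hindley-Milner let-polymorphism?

Answer: Int

Derivation:
  unify Int ~ Int
  unify Int ~ Int
  unify Int ~ Int
  unify Bool ~ Bool
  unify Int ~ Int
  unify Int ~ Int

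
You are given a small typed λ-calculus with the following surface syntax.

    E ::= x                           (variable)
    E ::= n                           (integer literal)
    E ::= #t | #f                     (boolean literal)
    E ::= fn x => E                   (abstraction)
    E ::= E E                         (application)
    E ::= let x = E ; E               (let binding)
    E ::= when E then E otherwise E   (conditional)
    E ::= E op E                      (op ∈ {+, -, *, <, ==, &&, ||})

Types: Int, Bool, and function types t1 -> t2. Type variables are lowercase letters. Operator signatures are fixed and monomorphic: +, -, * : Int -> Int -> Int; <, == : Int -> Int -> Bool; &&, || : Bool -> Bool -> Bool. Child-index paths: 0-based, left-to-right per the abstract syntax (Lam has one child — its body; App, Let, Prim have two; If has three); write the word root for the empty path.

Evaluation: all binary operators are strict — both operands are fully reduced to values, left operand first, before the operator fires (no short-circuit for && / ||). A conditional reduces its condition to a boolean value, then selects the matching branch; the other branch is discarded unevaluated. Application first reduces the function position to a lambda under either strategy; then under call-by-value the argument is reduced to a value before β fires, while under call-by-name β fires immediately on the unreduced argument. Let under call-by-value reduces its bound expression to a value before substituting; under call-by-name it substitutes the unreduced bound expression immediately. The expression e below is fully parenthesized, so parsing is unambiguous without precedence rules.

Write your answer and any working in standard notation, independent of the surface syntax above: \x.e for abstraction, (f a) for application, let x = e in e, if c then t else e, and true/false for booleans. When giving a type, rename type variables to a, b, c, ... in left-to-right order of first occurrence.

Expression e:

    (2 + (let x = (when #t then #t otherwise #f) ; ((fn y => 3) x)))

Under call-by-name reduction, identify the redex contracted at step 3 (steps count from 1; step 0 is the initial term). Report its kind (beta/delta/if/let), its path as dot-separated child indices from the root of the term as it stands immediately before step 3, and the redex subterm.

Answer: delta at root : (2 + 3)

Derivation:
step 0: (2 + (let x = (if true then true else false) in ((\y.3) x)))
step 1: [let@1] (2 + ((\y.3) (if true then true else false)))
step 2: [beta@1] (2 + 3)
step 3: [delta@root] 5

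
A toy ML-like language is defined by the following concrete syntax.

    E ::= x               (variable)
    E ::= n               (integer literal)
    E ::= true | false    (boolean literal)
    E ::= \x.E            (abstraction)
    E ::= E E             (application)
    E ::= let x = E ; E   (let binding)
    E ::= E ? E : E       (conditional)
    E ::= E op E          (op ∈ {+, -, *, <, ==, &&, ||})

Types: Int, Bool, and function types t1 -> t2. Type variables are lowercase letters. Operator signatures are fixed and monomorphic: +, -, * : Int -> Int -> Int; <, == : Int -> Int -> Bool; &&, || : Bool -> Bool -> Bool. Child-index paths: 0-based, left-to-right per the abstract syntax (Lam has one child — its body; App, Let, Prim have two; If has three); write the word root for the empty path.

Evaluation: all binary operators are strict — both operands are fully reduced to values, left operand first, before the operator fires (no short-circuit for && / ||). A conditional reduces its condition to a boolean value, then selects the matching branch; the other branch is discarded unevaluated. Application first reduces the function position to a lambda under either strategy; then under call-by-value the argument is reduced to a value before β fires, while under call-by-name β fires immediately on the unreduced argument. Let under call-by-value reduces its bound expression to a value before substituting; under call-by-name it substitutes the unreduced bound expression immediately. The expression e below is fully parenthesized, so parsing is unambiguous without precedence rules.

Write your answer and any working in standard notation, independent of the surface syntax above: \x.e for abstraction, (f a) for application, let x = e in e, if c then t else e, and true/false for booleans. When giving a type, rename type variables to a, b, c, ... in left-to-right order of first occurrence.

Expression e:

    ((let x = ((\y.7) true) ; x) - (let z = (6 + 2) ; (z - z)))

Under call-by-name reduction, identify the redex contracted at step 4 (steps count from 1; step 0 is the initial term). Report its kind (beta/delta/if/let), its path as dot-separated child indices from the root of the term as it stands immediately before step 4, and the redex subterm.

Answer: delta at 1.0 : (6 + 2)

Trace:
step 0: ((let x = ((\y.7) true) in x) - (let z = (6 + 2) in (z - z)))
step 1: [let@0] (((\y.7) true) - (let z = (6 + 2) in (z - z)))
step 2: [beta@0] (7 - (let z = (6 + 2) in (z - z)))
step 3: [let@1] (7 - ((6 + 2) - (6 + 2)))
step 4: [delta@1.0] (7 - (8 - (6 + 2)))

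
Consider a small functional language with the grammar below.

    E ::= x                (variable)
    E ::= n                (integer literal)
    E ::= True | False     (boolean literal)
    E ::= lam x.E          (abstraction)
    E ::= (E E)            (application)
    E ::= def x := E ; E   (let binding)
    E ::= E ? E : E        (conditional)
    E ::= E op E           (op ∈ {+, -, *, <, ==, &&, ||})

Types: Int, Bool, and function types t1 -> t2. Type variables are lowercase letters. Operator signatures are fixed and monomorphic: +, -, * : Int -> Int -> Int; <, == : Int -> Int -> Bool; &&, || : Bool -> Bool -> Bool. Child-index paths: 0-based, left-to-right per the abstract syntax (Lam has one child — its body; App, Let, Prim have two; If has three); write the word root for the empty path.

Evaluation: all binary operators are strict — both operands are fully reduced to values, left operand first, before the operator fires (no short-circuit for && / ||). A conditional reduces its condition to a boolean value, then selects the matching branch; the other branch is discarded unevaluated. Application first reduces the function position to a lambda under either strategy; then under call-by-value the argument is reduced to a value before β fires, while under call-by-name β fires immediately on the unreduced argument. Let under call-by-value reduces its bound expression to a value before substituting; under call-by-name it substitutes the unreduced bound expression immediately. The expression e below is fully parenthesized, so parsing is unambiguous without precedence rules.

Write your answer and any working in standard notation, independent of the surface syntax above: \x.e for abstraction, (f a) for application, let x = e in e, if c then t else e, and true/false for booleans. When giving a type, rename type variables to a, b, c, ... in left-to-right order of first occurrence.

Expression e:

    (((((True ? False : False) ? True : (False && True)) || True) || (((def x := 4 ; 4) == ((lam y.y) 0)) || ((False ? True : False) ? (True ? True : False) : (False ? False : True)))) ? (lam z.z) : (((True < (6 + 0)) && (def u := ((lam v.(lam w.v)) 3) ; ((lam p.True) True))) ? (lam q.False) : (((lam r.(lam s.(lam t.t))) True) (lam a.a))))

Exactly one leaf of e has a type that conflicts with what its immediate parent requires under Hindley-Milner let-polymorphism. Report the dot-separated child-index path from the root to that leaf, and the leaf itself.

Answer: 2.0.0.0 : true

Working:
  unify Bool ~ Bool
  unify Bool ~ Bool
  unify Bool ~ Bool
  unify Bool ~ Bool
  unify Bool ~ Bool
  unify Bool ~ Bool
  unify Bool ~ Bool
  unify Bool ~ Bool
  unify Bool ~ Bool
let x : Int
  unify Int ~ Int
y : a
\y._ : a -> a
  unify a -> a ~ Int -> b
  unify a ~ Int
  unify Int ~ b
_ _ : Int
  unify Int ~ Int
  unify Bool ~ Bool
  unify Bool ~ Bool
  unify Bool ~ Bool
  unify Bool ~ Bool
  unify Bool ~ Bool
  unify Bool ~ Bool
  unify Bool ~ Bool
  unify Bool ~ Bool
  unify Bool ~ Bool
  unify Bool ~ Bool
  unify Bool ~ Bool
  unify Bool ~ Bool
z : c
\z._ : c -> c
  unify Bool ~ Int
  FAIL: mismatch Bool ~ Int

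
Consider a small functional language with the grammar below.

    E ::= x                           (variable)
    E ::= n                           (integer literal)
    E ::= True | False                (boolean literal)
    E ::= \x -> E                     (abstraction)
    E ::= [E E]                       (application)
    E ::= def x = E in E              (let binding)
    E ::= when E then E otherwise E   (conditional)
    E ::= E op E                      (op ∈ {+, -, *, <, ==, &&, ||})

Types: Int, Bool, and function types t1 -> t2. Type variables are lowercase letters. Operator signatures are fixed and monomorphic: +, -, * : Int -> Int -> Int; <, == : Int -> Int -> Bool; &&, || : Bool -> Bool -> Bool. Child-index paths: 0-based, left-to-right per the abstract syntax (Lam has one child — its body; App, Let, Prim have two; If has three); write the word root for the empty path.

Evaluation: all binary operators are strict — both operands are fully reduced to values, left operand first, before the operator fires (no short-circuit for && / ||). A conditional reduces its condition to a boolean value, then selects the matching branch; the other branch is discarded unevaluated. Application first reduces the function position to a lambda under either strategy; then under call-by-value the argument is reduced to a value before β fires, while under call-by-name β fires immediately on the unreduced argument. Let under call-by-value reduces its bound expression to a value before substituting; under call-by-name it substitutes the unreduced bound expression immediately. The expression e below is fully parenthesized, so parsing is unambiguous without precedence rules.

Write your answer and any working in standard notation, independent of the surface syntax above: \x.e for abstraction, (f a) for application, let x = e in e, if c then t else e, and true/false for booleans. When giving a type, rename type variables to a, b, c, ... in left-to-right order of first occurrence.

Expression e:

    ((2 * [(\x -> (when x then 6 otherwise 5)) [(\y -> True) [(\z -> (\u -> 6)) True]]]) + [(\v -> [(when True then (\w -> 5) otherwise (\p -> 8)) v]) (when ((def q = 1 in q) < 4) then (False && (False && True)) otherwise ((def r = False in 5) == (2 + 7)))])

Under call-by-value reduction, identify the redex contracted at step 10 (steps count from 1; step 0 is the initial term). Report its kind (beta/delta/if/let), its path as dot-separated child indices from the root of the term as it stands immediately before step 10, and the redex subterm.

Derivation:
step 0: ((2 * ((\x.(if x then 6 else 5)) ((\y.true) ((\z.(\u.6)) true)))) + ((\v.((if true then (\w.5) else (\p.8)) v)) (if ((let q = 1 in q) < 4) then (false && (false && true)) else ((let r = false in 5) == (2 + 7)))))
step 1: [beta@0.1.1.1] ((2 * ((\x.(if x then 6 else 5)) ((\y.true) (\u.6)))) + ((\v.((if true then (\w.5) else (\p.8)) v)) (if ((let q = 1 in q) < 4) then (false && (false && true)) else ((let r = false in 5) == (2 + 7)))))
step 2: [beta@0.1.1] ((2 * ((\x.(if x then 6 else 5)) true)) + ((\v.((if true then (\w.5) else (\p.8)) v)) (if ((let q = 1 in q) < 4) then (false && (false && true)) else ((let r = false in 5) == (2 + 7)))))
step 3: [beta@0.1] ((2 * (if true then 6 else 5)) + ((\v.((if true then (\w.5) else (\p.8)) v)) (if ((let q = 1 in q) < 4) then (false && (false && true)) else ((let r = false in 5) == (2 + 7)))))
step 4: [if@0.1] ((2 * 6) + ((\v.((if true then (\w.5) else (\p.8)) v)) (if ((let q = 1 in q) < 4) then (false && (false && true)) else ((let r = false in 5) == (2 + 7)))))
step 5: [delta@0] (12 + ((\v.((if true then (\w.5) else (\p.8)) v)) (if ((let q = 1 in q) < 4) then (false && (false && true)) else ((let r = false in 5) == (2 + 7)))))
step 6: [let@1.1.0.0] (12 + ((\v.((if true then (\w.5) else (\p.8)) v)) (if (1 < 4) then (false && (false && true)) else ((let r = false in 5) == (2 + 7)))))
step 7: [delta@1.1.0] (12 + ((\v.((if true then (\w.5) else (\p.8)) v)) (if true then (false && (false && true)) else ((let r = false in 5) == (2 + 7)))))
step 8: [if@1.1] (12 + ((\v.((if true then (\w.5) else (\p.8)) v)) (false && (false && true))))
step 9: [delta@1.1.1] (12 + ((\v.((if true then (\w.5) else (\p.8)) v)) (false && false)))
step 10: [delta@1.1] (12 + ((\v.((if true then (\w.5) else (\p.8)) v)) false))

Answer: delta at 1.1 : (false && false)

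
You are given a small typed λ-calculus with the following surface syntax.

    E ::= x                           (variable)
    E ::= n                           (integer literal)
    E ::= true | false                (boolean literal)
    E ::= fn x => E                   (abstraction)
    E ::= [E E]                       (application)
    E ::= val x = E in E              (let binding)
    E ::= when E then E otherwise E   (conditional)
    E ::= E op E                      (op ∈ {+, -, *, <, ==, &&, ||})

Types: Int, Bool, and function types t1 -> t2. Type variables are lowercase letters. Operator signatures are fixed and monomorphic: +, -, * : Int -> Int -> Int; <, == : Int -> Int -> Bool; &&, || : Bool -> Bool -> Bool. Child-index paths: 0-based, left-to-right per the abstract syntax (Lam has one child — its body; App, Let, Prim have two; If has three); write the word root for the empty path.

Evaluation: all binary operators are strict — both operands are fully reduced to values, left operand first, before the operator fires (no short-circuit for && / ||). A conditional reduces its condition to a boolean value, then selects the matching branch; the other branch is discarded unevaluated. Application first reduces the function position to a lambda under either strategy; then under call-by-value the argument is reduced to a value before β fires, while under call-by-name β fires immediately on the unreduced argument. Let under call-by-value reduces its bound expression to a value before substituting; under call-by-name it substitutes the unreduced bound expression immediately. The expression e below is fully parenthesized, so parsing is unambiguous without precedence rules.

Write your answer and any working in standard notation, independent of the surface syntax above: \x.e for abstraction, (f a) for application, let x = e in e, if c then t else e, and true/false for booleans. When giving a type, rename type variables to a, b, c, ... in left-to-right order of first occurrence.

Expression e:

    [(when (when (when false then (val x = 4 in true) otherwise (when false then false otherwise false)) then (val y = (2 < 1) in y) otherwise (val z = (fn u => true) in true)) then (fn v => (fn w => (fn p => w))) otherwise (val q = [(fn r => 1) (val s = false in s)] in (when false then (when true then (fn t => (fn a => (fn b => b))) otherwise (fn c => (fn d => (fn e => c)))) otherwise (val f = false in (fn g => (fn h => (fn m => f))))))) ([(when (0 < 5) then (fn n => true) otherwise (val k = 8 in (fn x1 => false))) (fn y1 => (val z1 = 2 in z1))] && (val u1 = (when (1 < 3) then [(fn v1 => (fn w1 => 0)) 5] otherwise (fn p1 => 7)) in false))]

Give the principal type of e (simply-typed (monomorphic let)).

Answer: Bool -> Bool -> Bool

Trace:
  unify Bool ~ Bool
let x : Int
  unify Bool ~ Bool
  unify Bool ~ Bool
  unify Bool ~ Bool
  unify Bool ~ Bool
  unify Int ~ Int
  unify Int ~ Int
let y : Bool
y : Bool
\u._ : a -> Bool
let z : a -> Bool
  unify Bool ~ Bool
  unify Bool ~ Bool
w : c
\p._ : d -> c
\w._ : c -> d -> c
\v._ : b -> c -> d -> c
\r._ : e -> Int
let s : Bool
s : Bool
  unify e -> Int ~ Bool -> f
  unify e ~ Bool
  unify Int ~ f
_ _ : Int
let q : Int
  unify Bool ~ Bool
  unify Bool ~ Bool
b : i
\b._ : i -> i
\a._ : h -> i -> i
\t._ : g -> h -> i -> i
c : j
\e._ : l -> j
\d._ : k -> l -> j
\c._ : j -> k -> l -> j
  unify g -> h -> i -> i ~ j -> k -> l -> j
  unify g ~ j
  unify h -> i -> i ~ k -> l -> j
  unify h ~ k
  unify i -> i ~ l -> j
  unify i ~ l
  unify l ~ j
let f : Bool
f : Bool
\m._ : o -> Bool
\h._ : n -> o -> Bool
\g._ : m -> n -> o -> Bool
  unify j -> k -> j -> j ~ m -> n -> o -> Bool
  unify j ~ m
  unify k -> m -> m ~ n -> o -> Bool
  unify k ~ n
  unify m -> m ~ o -> Bool
  unify m ~ o
  unify o ~ Bool
  unify b -> c -> d -> c ~ Bool -> n -> Bool -> Bool
  unify b ~ Bool
  unify c -> d -> c ~ n -> Bool -> Bool
  unify c ~ n
  unify d -> n ~ Bool -> Bool
  unify d ~ Bool
  unify n ~ Bool
  unify Int ~ Int
  unify Int ~ Int
  unify Bool ~ Bool
\n._ : p -> Bool
let k : Int
\x1._ : q -> Bool
  unify p -> Bool ~ q -> Bool
  unify p ~ q
  unify Bool ~ Bool
let z1 : Int
z1 : Int
\y1._ : r -> Int
  unify q -> Bool ~ (r -> Int) -> s
  unify q ~ r -> Int
  unify Bool ~ s
_ _ : Bool
  unify Bool ~ Bool
  unify Int ~ Int
  unify Int ~ Int
  unify Bool ~ Bool
\w1._ : u -> Int
\v1._ : t -> u -> Int
  unify t -> u -> Int ~ Int -> v
  unify t ~ Int
  unify u -> Int ~ v
_ _ : u -> Int
\p1._ : w -> Int
  unify u -> Int ~ w -> Int
  unify u ~ w
  unify Int ~ Int
let u1 : w -> Int
  unify Bool ~ Bool
  unify Bool -> Bool -> Bool -> Bool ~ Bool -> x
  unify Bool ~ Bool
  unify Bool -> Bool -> Bool ~ x
_ _ : Bool -> Bool -> Bool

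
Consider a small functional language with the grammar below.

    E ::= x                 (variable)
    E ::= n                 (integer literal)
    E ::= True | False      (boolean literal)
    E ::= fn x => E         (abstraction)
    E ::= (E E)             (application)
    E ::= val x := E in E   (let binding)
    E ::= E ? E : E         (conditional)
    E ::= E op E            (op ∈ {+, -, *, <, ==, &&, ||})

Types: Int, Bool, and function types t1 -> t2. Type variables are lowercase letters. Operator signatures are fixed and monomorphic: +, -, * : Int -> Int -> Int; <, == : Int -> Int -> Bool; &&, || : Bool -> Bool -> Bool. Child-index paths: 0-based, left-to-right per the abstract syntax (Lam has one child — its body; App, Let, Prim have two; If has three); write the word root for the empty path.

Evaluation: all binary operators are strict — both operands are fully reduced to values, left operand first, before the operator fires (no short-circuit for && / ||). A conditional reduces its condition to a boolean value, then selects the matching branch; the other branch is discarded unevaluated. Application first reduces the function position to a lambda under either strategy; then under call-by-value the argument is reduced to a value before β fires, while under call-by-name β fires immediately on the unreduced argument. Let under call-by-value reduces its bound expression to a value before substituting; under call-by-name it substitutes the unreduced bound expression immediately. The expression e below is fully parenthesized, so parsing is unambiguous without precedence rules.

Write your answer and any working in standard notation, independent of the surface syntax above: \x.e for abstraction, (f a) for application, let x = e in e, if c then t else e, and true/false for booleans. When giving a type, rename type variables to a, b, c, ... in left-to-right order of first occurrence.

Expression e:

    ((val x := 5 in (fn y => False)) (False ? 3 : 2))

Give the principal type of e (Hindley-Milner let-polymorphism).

Derivation:
let x : Int
\y._ : a -> Bool
  unify Bool ~ Bool
  unify Int ~ Int
  unify a -> Bool ~ Int -> b
  unify a ~ Int
  unify Bool ~ b
_ _ : Bool

Answer: Bool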